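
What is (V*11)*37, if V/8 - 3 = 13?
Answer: 52096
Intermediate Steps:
V = 128 (V = 24 + 8*13 = 24 + 104 = 128)
(V*11)*37 = (128*11)*37 = 1408*37 = 52096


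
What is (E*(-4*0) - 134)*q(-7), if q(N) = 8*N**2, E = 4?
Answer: -52528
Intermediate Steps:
(E*(-4*0) - 134)*q(-7) = (4*(-4*0) - 134)*(8*(-7)**2) = (4*0 - 134)*(8*49) = (0 - 134)*392 = -134*392 = -52528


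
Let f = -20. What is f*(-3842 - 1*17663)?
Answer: 430100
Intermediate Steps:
f*(-3842 - 1*17663) = -20*(-3842 - 1*17663) = -20*(-3842 - 17663) = -20*(-21505) = 430100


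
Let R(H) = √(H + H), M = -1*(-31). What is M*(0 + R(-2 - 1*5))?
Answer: 31*I*√14 ≈ 115.99*I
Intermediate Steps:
M = 31
R(H) = √2*√H (R(H) = √(2*H) = √2*√H)
M*(0 + R(-2 - 1*5)) = 31*(0 + √2*√(-2 - 1*5)) = 31*(0 + √2*√(-2 - 5)) = 31*(0 + √2*√(-7)) = 31*(0 + √2*(I*√7)) = 31*(0 + I*√14) = 31*(I*√14) = 31*I*√14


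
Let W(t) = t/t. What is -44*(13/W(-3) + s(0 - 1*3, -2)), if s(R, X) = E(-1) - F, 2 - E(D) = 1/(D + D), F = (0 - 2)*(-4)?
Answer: -330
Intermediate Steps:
F = 8 (F = -2*(-4) = 8)
E(D) = 2 - 1/(2*D) (E(D) = 2 - 1/(D + D) = 2 - 1/(2*D))
W(t) = 1
s(R, X) = -11/2 (s(R, X) = (2 - ½/(-1)) - 1*8 = (2 - ½*(-1)) - 8 = (2 + ½) - 8 = 5/2 - 8 = -11/2)
-44*(13/W(-3) + s(0 - 1*3, -2)) = -44*(13/1 - 11/2) = -44*(13*1 - 11/2) = -44*(13 - 11/2) = -44*15/2 = -330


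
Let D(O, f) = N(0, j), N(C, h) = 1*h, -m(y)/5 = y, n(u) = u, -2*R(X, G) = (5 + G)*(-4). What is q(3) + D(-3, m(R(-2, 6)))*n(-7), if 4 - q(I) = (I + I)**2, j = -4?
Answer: -4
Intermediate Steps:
R(X, G) = 10 + 2*G (R(X, G) = -(5 + G)*(-4)/2 = -(-20 - 4*G)/2 = 10 + 2*G)
m(y) = -5*y
N(C, h) = h
D(O, f) = -4
q(I) = 4 - 4*I**2 (q(I) = 4 - (I + I)**2 = 4 - (2*I)**2 = 4 - 4*I**2)
q(3) + D(-3, m(R(-2, 6)))*n(-7) = (4 - 4*3**2) - 4*(-7) = (4 - 4*9) + 28 = (4 - 36) + 28 = -32 + 28 = -4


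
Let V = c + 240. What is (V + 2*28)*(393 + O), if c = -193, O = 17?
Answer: 42230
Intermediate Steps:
V = 47 (V = -193 + 240 = 47)
(V + 2*28)*(393 + O) = (47 + 2*28)*(393 + 17) = (47 + 56)*410 = 103*410 = 42230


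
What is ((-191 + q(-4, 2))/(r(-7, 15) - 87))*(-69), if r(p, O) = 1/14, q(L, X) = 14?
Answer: -170982/1217 ≈ -140.49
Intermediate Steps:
r(p, O) = 1/14
((-191 + q(-4, 2))/(r(-7, 15) - 87))*(-69) = ((-191 + 14)/(1/14 - 87))*(-69) = -177/(-1217/14)*(-69) = -177*(-14/1217)*(-69) = (2478/1217)*(-69) = -170982/1217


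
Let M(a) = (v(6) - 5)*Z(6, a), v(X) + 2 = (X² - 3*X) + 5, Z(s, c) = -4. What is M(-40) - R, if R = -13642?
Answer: 13578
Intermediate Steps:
v(X) = 3 + X² - 3*X (v(X) = -2 + ((X² - 3*X) + 5) = -2 + (5 + X² - 3*X) = 3 + X² - 3*X)
M(a) = -64 (M(a) = ((3 + 6² - 3*6) - 5)*(-4) = ((3 + 36 - 18) - 5)*(-4) = (21 - 5)*(-4) = 16*(-4) = -64)
M(-40) - R = -64 - 1*(-13642) = -64 + 13642 = 13578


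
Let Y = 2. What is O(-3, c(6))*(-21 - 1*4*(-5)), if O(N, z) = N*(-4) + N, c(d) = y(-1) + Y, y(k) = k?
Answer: -9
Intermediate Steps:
c(d) = 1 (c(d) = -1 + 2 = 1)
O(N, z) = -3*N (O(N, z) = -4*N + N = -3*N)
O(-3, c(6))*(-21 - 1*4*(-5)) = (-3*(-3))*(-21 - 1*4*(-5)) = 9*(-21 - 4*(-5)) = 9*(-21 + 20) = 9*(-1) = -9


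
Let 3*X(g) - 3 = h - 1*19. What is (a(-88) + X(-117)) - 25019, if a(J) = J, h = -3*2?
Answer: -75343/3 ≈ -25114.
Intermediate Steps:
h = -6
X(g) = -22/3 (X(g) = 1 + (-6 - 1*19)/3 = 1 + (-6 - 19)/3 = 1 + (⅓)*(-25) = 1 - 25/3 = -22/3)
(a(-88) + X(-117)) - 25019 = (-88 - 22/3) - 25019 = -286/3 - 25019 = -75343/3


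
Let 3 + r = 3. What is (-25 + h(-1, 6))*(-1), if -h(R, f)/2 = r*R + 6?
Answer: 37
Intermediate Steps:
r = 0 (r = -3 + 3 = 0)
h(R, f) = -12 (h(R, f) = -2*(0*R + 6) = -2*(0 + 6) = -2*6 = -12)
(-25 + h(-1, 6))*(-1) = (-25 - 12)*(-1) = -37*(-1) = 37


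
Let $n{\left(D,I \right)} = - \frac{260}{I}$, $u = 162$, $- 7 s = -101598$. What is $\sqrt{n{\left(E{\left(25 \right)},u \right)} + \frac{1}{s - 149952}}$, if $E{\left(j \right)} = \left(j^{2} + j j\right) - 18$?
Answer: $\frac{i \sqrt{264962190022}}{406314} \approx 1.2669 i$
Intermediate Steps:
$s = 14514$ ($s = \left(- \frac{1}{7}\right) \left(-101598\right) = 14514$)
$E{\left(j \right)} = -18 + 2 j^{2}$ ($E{\left(j \right)} = \left(j^{2} + j^{2}\right) - 18 = 2 j^{2} - 18 = -18 + 2 j^{2}$)
$\sqrt{n{\left(E{\left(25 \right)},u \right)} + \frac{1}{s - 149952}} = \sqrt{- \frac{260}{162} + \frac{1}{14514 - 149952}} = \sqrt{\left(-260\right) \frac{1}{162} + \frac{1}{-135438}} = \sqrt{- \frac{130}{81} - \frac{1}{135438}} = \sqrt{- \frac{5869007}{3656826}} = \frac{i \sqrt{264962190022}}{406314}$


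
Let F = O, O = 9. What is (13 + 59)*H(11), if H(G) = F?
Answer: 648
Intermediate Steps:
F = 9
H(G) = 9
(13 + 59)*H(11) = (13 + 59)*9 = 72*9 = 648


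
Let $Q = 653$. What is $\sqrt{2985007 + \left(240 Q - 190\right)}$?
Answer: $7 \sqrt{64113} \approx 1772.4$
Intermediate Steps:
$\sqrt{2985007 + \left(240 Q - 190\right)} = \sqrt{2985007 + \left(240 \cdot 653 - 190\right)} = \sqrt{2985007 + \left(156720 - 190\right)} = \sqrt{2985007 + 156530} = \sqrt{3141537} = 7 \sqrt{64113}$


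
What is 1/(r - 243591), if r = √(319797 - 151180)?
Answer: -243591/59336406664 - √168617/59336406664 ≈ -4.1122e-6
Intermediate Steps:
r = √168617 ≈ 410.63
1/(r - 243591) = 1/(√168617 - 243591) = 1/(-243591 + √168617)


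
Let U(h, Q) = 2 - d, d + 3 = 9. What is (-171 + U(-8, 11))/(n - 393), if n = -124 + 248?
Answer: 175/269 ≈ 0.65056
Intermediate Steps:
d = 6 (d = -3 + 9 = 6)
n = 124
U(h, Q) = -4 (U(h, Q) = 2 - 1*6 = 2 - 6 = -4)
(-171 + U(-8, 11))/(n - 393) = (-171 - 4)/(124 - 393) = -175/(-269) = -175*(-1/269) = 175/269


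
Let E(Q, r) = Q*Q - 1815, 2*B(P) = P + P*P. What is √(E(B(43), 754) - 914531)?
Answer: I*√21430 ≈ 146.39*I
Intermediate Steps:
B(P) = P/2 + P²/2 (B(P) = (P + P*P)/2 = (P + P²)/2 = P/2 + P²/2)
E(Q, r) = -1815 + Q² (E(Q, r) = Q² - 1815 = -1815 + Q²)
√(E(B(43), 754) - 914531) = √((-1815 + ((½)*43*(1 + 43))²) - 914531) = √((-1815 + ((½)*43*44)²) - 914531) = √((-1815 + 946²) - 914531) = √((-1815 + 894916) - 914531) = √(893101 - 914531) = √(-21430) = I*√21430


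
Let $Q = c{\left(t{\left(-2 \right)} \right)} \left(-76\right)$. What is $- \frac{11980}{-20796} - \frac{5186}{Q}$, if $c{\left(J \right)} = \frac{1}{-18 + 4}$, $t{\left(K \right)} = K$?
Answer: $- \frac{94310144}{98781} \approx -954.74$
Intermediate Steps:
$c{\left(J \right)} = - \frac{1}{14}$ ($c{\left(J \right)} = \frac{1}{-14} = - \frac{1}{14}$)
$Q = \frac{38}{7}$ ($Q = \left(- \frac{1}{14}\right) \left(-76\right) = \frac{38}{7} \approx 5.4286$)
$- \frac{11980}{-20796} - \frac{5186}{Q} = - \frac{11980}{-20796} - \frac{5186}{\frac{38}{7}} = \left(-11980\right) \left(- \frac{1}{20796}\right) - \frac{18151}{19} = \frac{2995}{5199} - \frac{18151}{19} = - \frac{94310144}{98781}$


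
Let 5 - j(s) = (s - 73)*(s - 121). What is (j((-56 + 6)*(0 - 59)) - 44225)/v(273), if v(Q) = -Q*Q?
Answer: 209827/1911 ≈ 109.80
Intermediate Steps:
j(s) = 5 - (-121 + s)*(-73 + s) (j(s) = 5 - (s - 73)*(s - 121) = 5 - (-73 + s)*(-121 + s) = 5 - (-121 + s)*(-73 + s))
v(Q) = -Q²
(j((-56 + 6)*(0 - 59)) - 44225)/v(273) = ((-8828 - ((-56 + 6)*(0 - 59))² + 194*((-56 + 6)*(0 - 59))) - 44225)/((-1*273²)) = ((-8828 - (-50*(-59))² + 194*(-50*(-59))) - 44225)/((-1*74529)) = ((-8828 - 1*2950² + 194*2950) - 44225)/(-74529) = ((-8828 - 1*8702500 + 572300) - 44225)*(-1/74529) = ((-8828 - 8702500 + 572300) - 44225)*(-1/74529) = (-8139028 - 44225)*(-1/74529) = -8183253*(-1/74529) = 209827/1911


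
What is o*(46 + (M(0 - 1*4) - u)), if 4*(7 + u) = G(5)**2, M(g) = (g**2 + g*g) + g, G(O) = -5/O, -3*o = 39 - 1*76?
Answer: 11951/12 ≈ 995.92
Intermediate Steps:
o = 37/3 (o = -(39 - 1*76)/3 = -(39 - 76)/3 = -1/3*(-37) = 37/3 ≈ 12.333)
M(g) = g + 2*g**2 (M(g) = (g**2 + g**2) + g = 2*g**2 + g = g + 2*g**2)
u = -27/4 (u = -7 + (-5/5)**2/4 = -7 + (-5*1/5)**2/4 = -7 + (1/4)*(-1)**2 = -7 + (1/4)*1 = -7 + 1/4 = -27/4 ≈ -6.7500)
o*(46 + (M(0 - 1*4) - u)) = 37*(46 + ((0 - 1*4)*(1 + 2*(0 - 1*4)) - 1*(-27/4)))/3 = 37*(46 + ((0 - 4)*(1 + 2*(0 - 4)) + 27/4))/3 = 37*(46 + (-4*(1 + 2*(-4)) + 27/4))/3 = 37*(46 + (-4*(1 - 8) + 27/4))/3 = 37*(46 + (-4*(-7) + 27/4))/3 = 37*(46 + (28 + 27/4))/3 = 37*(46 + 139/4)/3 = (37/3)*(323/4) = 11951/12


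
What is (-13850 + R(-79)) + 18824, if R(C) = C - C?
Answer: 4974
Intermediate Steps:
R(C) = 0
(-13850 + R(-79)) + 18824 = (-13850 + 0) + 18824 = -13850 + 18824 = 4974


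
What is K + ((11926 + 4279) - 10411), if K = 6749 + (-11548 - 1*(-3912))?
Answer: 4907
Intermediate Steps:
K = -887 (K = 6749 + (-11548 + 3912) = 6749 - 7636 = -887)
K + ((11926 + 4279) - 10411) = -887 + ((11926 + 4279) - 10411) = -887 + (16205 - 10411) = -887 + 5794 = 4907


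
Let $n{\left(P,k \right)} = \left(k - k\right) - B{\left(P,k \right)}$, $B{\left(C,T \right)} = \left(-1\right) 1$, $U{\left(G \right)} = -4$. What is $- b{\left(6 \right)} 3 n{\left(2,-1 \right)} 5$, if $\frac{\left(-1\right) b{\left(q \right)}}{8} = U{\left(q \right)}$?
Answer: $-480$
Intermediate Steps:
$B{\left(C,T \right)} = -1$
$b{\left(q \right)} = 32$ ($b{\left(q \right)} = \left(-8\right) \left(-4\right) = 32$)
$n{\left(P,k \right)} = 1$ ($n{\left(P,k \right)} = \left(k - k\right) - -1 = 0 + 1 = 1$)
$- b{\left(6 \right)} 3 n{\left(2,-1 \right)} 5 = \left(-1\right) 32 \cdot 3 \cdot 1 \cdot 5 = \left(-32\right) 3 \cdot 1 \cdot 5 = \left(-96\right) 1 \cdot 5 = \left(-96\right) 5 = -480$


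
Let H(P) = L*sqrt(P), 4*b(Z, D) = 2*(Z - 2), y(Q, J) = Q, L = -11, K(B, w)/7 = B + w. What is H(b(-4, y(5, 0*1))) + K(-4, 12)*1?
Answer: 56 - 11*I*sqrt(3) ≈ 56.0 - 19.053*I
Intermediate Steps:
K(B, w) = 7*B + 7*w (K(B, w) = 7*(B + w) = 7*B + 7*w)
b(Z, D) = -1 + Z/2 (b(Z, D) = (2*(Z - 2))/4 = (2*(-2 + Z))/4 = (-4 + 2*Z)/4 = -1 + Z/2)
H(P) = -11*sqrt(P)
H(b(-4, y(5, 0*1))) + K(-4, 12)*1 = -11*sqrt(-1 + (1/2)*(-4)) + (7*(-4) + 7*12)*1 = -11*sqrt(-1 - 2) + (-28 + 84)*1 = -11*I*sqrt(3) + 56*1 = -11*I*sqrt(3) + 56 = 56 - 11*I*sqrt(3)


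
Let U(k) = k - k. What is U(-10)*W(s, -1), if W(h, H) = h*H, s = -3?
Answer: 0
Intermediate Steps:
W(h, H) = H*h
U(k) = 0
U(-10)*W(s, -1) = 0*(-1*(-3)) = 0*3 = 0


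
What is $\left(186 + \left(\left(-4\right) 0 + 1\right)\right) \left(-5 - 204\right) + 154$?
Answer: $-38929$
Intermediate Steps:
$\left(186 + \left(\left(-4\right) 0 + 1\right)\right) \left(-5 - 204\right) + 154 = \left(186 + \left(0 + 1\right)\right) \left(-209\right) + 154 = \left(186 + 1\right) \left(-209\right) + 154 = 187 \left(-209\right) + 154 = -39083 + 154 = -38929$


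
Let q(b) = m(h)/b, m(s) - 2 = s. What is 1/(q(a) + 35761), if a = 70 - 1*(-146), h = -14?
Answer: 18/643697 ≈ 2.7963e-5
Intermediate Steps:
m(s) = 2 + s
a = 216 (a = 70 + 146 = 216)
q(b) = -12/b (q(b) = (2 - 14)/b = -12/b)
1/(q(a) + 35761) = 1/(-12/216 + 35761) = 1/(-12*1/216 + 35761) = 1/(-1/18 + 35761) = 1/(643697/18) = 18/643697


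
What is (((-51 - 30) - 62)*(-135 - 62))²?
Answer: 793605241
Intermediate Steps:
(((-51 - 30) - 62)*(-135 - 62))² = ((-81 - 62)*(-197))² = (-143*(-197))² = 28171² = 793605241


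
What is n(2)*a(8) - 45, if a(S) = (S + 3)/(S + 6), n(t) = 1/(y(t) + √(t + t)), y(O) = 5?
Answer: -4399/98 ≈ -44.888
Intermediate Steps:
n(t) = 1/(5 + √2*√t) (n(t) = 1/(5 + √(t + t)) = 1/(5 + √(2*t)) = 1/(5 + √2*√t))
a(S) = (3 + S)/(6 + S)
n(2)*a(8) - 45 = ((3 + 8)/(6 + 8))/(5 + √2*√2) - 45 = (11/14)/(5 + 2) - 45 = ((1/14)*11)/7 - 45 = (⅐)*(11/14) - 45 = 11/98 - 45 = -4399/98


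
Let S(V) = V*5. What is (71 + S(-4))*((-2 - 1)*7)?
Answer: -1071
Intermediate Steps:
S(V) = 5*V
(71 + S(-4))*((-2 - 1)*7) = (71 + 5*(-4))*((-2 - 1)*7) = (71 - 20)*(-3*7) = 51*(-21) = -1071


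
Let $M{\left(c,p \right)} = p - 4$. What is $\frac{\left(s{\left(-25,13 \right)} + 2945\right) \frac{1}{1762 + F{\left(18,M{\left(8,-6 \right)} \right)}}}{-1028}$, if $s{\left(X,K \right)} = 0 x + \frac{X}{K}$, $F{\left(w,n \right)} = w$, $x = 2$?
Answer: $- \frac{1913}{1189396} \approx -0.0016084$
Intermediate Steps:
$M{\left(c,p \right)} = -4 + p$ ($M{\left(c,p \right)} = p - 4 = -4 + p$)
$s{\left(X,K \right)} = \frac{X}{K}$ ($s{\left(X,K \right)} = 0 \cdot 2 + \frac{X}{K} = 0 + \frac{X}{K} = \frac{X}{K}$)
$\frac{\left(s{\left(-25,13 \right)} + 2945\right) \frac{1}{1762 + F{\left(18,M{\left(8,-6 \right)} \right)}}}{-1028} = \frac{\left(- \frac{25}{13} + 2945\right) \frac{1}{1762 + 18}}{-1028} = \frac{\left(-25\right) \frac{1}{13} + 2945}{1780} \left(- \frac{1}{1028}\right) = \left(- \frac{25}{13} + 2945\right) \frac{1}{1780} \left(- \frac{1}{1028}\right) = \frac{38260}{13} \cdot \frac{1}{1780} \left(- \frac{1}{1028}\right) = \frac{1913}{1157} \left(- \frac{1}{1028}\right) = - \frac{1913}{1189396}$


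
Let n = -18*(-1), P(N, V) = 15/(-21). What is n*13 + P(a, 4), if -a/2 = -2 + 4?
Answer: 1633/7 ≈ 233.29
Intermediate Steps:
a = -4 (a = -2*(-2 + 4) = -2*2 = -4)
P(N, V) = -5/7 (P(N, V) = 15*(-1/21) = -5/7)
n = 18
n*13 + P(a, 4) = 18*13 - 5/7 = 234 - 5/7 = 1633/7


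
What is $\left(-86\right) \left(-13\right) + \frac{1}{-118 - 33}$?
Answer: $\frac{168817}{151} \approx 1118.0$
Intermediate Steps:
$\left(-86\right) \left(-13\right) + \frac{1}{-118 - 33} = 1118 + \frac{1}{-151} = 1118 - \frac{1}{151} = \frac{168817}{151}$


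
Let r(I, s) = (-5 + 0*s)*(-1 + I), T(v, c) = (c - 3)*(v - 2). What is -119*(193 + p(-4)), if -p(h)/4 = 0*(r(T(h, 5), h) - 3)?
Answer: -22967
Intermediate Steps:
T(v, c) = (-3 + c)*(-2 + v)
r(I, s) = 5 - 5*I (r(I, s) = (-5 + 0)*(-1 + I) = -5*(-1 + I) = 5 - 5*I)
p(h) = 0 (p(h) = -0*((5 - 5*(6 - 3*h - 2*5 + 5*h)) - 3) = -0*((5 - 5*(6 - 3*h - 10 + 5*h)) - 3) = -0*((5 - 5*(-4 + 2*h)) - 3) = -0*((5 + (20 - 10*h)) - 3) = -0*((25 - 10*h) - 3) = -0*(22 - 10*h) = -4*0 = 0)
-119*(193 + p(-4)) = -119*(193 + 0) = -119*193 = -22967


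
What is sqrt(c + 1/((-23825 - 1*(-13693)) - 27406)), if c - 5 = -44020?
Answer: I*sqrt(3304470142)/274 ≈ 209.8*I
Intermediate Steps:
c = -44015 (c = 5 - 44020 = -44015)
sqrt(c + 1/((-23825 - 1*(-13693)) - 27406)) = sqrt(-44015 + 1/((-23825 - 1*(-13693)) - 27406)) = sqrt(-44015 + 1/((-23825 + 13693) - 27406)) = sqrt(-44015 + 1/(-10132 - 27406)) = sqrt(-44015 + 1/(-37538)) = sqrt(-44015 - 1/37538) = sqrt(-1652235071/37538) = I*sqrt(3304470142)/274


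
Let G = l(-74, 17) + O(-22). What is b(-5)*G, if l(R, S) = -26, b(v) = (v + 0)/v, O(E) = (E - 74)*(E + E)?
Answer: 4198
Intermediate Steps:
O(E) = 2*E*(-74 + E) (O(E) = (-74 + E)*(2*E) = 2*E*(-74 + E))
b(v) = 1 (b(v) = v/v = 1)
G = 4198 (G = -26 + 2*(-22)*(-74 - 22) = -26 + 2*(-22)*(-96) = -26 + 4224 = 4198)
b(-5)*G = 1*4198 = 4198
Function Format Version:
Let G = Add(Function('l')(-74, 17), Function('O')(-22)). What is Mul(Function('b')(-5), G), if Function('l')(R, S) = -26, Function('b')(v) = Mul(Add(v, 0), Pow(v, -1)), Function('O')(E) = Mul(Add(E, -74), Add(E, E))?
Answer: 4198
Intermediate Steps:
Function('O')(E) = Mul(2, E, Add(-74, E)) (Function('O')(E) = Mul(Add(-74, E), Mul(2, E)) = Mul(2, E, Add(-74, E)))
Function('b')(v) = 1 (Function('b')(v) = Mul(v, Pow(v, -1)) = 1)
G = 4198 (G = Add(-26, Mul(2, -22, Add(-74, -22))) = Add(-26, Mul(2, -22, -96)) = Add(-26, 4224) = 4198)
Mul(Function('b')(-5), G) = Mul(1, 4198) = 4198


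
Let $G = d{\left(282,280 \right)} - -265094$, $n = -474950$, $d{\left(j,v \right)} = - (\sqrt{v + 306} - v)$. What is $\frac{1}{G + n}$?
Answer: $- \frac{104788}{21961049595} + \frac{\sqrt{586}}{43922099190} \approx -4.771 \cdot 10^{-6}$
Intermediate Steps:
$d{\left(j,v \right)} = v - \sqrt{306 + v}$ ($d{\left(j,v \right)} = - (\sqrt{306 + v} - v) = v - \sqrt{306 + v}$)
$G = 265374 - \sqrt{586}$ ($G = \left(280 - \sqrt{306 + 280}\right) - -265094 = \left(280 - \sqrt{586}\right) + 265094 = 265374 - \sqrt{586} \approx 2.6535 \cdot 10^{5}$)
$\frac{1}{G + n} = \frac{1}{\left(265374 - \sqrt{586}\right) - 474950} = \frac{1}{-209576 - \sqrt{586}}$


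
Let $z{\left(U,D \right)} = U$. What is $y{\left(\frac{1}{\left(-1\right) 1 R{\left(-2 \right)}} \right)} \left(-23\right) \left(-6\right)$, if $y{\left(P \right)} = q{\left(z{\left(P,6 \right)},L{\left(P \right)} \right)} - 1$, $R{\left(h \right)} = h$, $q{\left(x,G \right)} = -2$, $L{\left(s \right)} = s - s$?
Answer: $-414$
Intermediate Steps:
$L{\left(s \right)} = 0$
$y{\left(P \right)} = -3$ ($y{\left(P \right)} = -2 - 1 = -3$)
$y{\left(\frac{1}{\left(-1\right) 1 R{\left(-2 \right)}} \right)} \left(-23\right) \left(-6\right) = \left(-3\right) \left(-23\right) \left(-6\right) = 69 \left(-6\right) = -414$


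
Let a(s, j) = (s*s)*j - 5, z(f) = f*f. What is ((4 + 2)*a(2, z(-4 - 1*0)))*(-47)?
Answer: -16638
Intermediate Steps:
z(f) = f**2
a(s, j) = -5 + j*s**2 (a(s, j) = s**2*j - 5 = j*s**2 - 5 = -5 + j*s**2)
((4 + 2)*a(2, z(-4 - 1*0)))*(-47) = ((4 + 2)*(-5 + (-4 - 1*0)**2*2**2))*(-47) = (6*(-5 + (-4 + 0)**2*4))*(-47) = (6*(-5 + (-4)**2*4))*(-47) = (6*(-5 + 16*4))*(-47) = (6*(-5 + 64))*(-47) = (6*59)*(-47) = 354*(-47) = -16638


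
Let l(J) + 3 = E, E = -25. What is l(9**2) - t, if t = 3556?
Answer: -3584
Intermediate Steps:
l(J) = -28 (l(J) = -3 - 25 = -28)
l(9**2) - t = -28 - 1*3556 = -28 - 3556 = -3584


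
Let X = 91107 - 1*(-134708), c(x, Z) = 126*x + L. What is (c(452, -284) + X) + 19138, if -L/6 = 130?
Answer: 301125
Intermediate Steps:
L = -780 (L = -6*130 = -780)
c(x, Z) = -780 + 126*x (c(x, Z) = 126*x - 780 = -780 + 126*x)
X = 225815 (X = 91107 + 134708 = 225815)
(c(452, -284) + X) + 19138 = ((-780 + 126*452) + 225815) + 19138 = ((-780 + 56952) + 225815) + 19138 = (56172 + 225815) + 19138 = 281987 + 19138 = 301125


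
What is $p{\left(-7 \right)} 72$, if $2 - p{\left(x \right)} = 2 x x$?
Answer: $-6912$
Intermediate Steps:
$p{\left(x \right)} = 2 - 2 x^{2}$ ($p{\left(x \right)} = 2 - 2 x x = 2 - 2 x^{2}$)
$p{\left(-7 \right)} 72 = \left(2 - 2 \left(-7\right)^{2}\right) 72 = \left(2 - 98\right) 72 = \left(-96\right) 72 = -6912$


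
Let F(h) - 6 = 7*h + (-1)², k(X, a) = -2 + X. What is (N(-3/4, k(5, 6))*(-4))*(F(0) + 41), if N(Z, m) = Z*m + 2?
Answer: 48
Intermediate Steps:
F(h) = 7 + 7*h (F(h) = 6 + (7*h + (-1)²) = 6 + (7*h + 1) = 6 + (1 + 7*h) = 7 + 7*h)
N(Z, m) = 2 + Z*m
(N(-3/4, k(5, 6))*(-4))*(F(0) + 41) = ((2 + (-3/4)*(-2 + 5))*(-4))*((7 + 7*0) + 41) = ((2 - 3*¼*3)*(-4))*((7 + 0) + 41) = ((2 - ¾*3)*(-4))*(7 + 41) = ((2 - 9/4)*(-4))*48 = -¼*(-4)*48 = 1*48 = 48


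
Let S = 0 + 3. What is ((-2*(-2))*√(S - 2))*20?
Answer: 80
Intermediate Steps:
S = 3
((-2*(-2))*√(S - 2))*20 = ((-2*(-2))*√(3 - 2))*20 = (4*√1)*20 = (4*1)*20 = 4*20 = 80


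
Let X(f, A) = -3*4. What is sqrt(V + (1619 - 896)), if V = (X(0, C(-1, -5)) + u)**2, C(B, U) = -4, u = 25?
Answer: 2*sqrt(223) ≈ 29.866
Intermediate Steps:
X(f, A) = -12
V = 169 (V = (-12 + 25)**2 = 13**2 = 169)
sqrt(V + (1619 - 896)) = sqrt(169 + (1619 - 896)) = sqrt(169 + 723) = sqrt(892) = 2*sqrt(223)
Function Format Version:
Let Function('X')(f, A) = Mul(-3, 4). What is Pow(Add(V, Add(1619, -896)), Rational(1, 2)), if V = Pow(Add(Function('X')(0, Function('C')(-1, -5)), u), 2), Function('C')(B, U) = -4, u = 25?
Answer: Mul(2, Pow(223, Rational(1, 2))) ≈ 29.866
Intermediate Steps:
Function('X')(f, A) = -12
V = 169 (V = Pow(Add(-12, 25), 2) = Pow(13, 2) = 169)
Pow(Add(V, Add(1619, -896)), Rational(1, 2)) = Pow(Add(169, Add(1619, -896)), Rational(1, 2)) = Pow(Add(169, 723), Rational(1, 2)) = Pow(892, Rational(1, 2)) = Mul(2, Pow(223, Rational(1, 2)))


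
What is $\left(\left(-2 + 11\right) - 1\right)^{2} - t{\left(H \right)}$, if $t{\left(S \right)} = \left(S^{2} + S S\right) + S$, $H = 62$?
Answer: $-7686$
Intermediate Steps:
$t{\left(S \right)} = S + 2 S^{2}$ ($t{\left(S \right)} = \left(S^{2} + S^{2}\right) + S = 2 S^{2} + S = S + 2 S^{2}$)
$\left(\left(-2 + 11\right) - 1\right)^{2} - t{\left(H \right)} = \left(\left(-2 + 11\right) - 1\right)^{2} - 62 \left(1 + 2 \cdot 62\right) = \left(9 - 1\right)^{2} - 62 \left(1 + 124\right) = 8^{2} - 62 \cdot 125 = 64 - 7750 = -7686$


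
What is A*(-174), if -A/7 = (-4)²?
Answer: 19488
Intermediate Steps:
A = -112 (A = -7*(-4)² = -7*16 = -112)
A*(-174) = -112*(-174) = 19488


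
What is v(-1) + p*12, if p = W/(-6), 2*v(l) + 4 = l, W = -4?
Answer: 11/2 ≈ 5.5000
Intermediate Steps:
v(l) = -2 + l/2
p = ⅔ (p = -4/(-6) = -4*(-⅙) = ⅔ ≈ 0.66667)
v(-1) + p*12 = (-2 + (½)*(-1)) + (⅔)*12 = (-2 - ½) + 8 = -5/2 + 8 = 11/2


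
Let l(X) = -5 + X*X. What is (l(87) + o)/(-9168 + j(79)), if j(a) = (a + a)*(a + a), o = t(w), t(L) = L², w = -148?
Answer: 7367/3949 ≈ 1.8655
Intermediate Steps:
l(X) = -5 + X²
o = 21904 (o = (-148)² = 21904)
j(a) = 4*a² (j(a) = (2*a)*(2*a) = 4*a²)
(l(87) + o)/(-9168 + j(79)) = ((-5 + 87²) + 21904)/(-9168 + 4*79²) = ((-5 + 7569) + 21904)/(-9168 + 4*6241) = (7564 + 21904)/(-9168 + 24964) = 29468/15796 = 29468*(1/15796) = 7367/3949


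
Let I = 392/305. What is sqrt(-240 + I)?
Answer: 2*I*sqrt(5551610)/305 ≈ 15.45*I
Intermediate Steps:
I = 392/305 (I = 392*(1/305) = 392/305 ≈ 1.2852)
sqrt(-240 + I) = sqrt(-240 + 392/305) = sqrt(-72808/305) = 2*I*sqrt(5551610)/305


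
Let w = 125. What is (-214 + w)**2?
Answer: 7921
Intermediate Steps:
(-214 + w)**2 = (-214 + 125)**2 = (-89)**2 = 7921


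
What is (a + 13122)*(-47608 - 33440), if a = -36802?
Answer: 1919216640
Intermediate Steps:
(a + 13122)*(-47608 - 33440) = (-36802 + 13122)*(-47608 - 33440) = -23680*(-81048) = 1919216640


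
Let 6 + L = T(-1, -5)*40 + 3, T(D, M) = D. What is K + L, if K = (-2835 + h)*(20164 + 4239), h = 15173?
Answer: 301084171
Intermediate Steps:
K = 301084214 (K = (-2835 + 15173)*(20164 + 4239) = 12338*24403 = 301084214)
L = -43 (L = -6 + (-1*40 + 3) = -6 + (-40 + 3) = -6 - 37 = -43)
K + L = 301084214 - 43 = 301084171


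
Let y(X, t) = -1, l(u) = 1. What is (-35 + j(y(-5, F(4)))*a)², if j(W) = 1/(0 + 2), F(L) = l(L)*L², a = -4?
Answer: 1369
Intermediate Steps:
F(L) = L² (F(L) = 1*L² = L²)
j(W) = ½ (j(W) = 1/2 = ½)
(-35 + j(y(-5, F(4)))*a)² = (-35 + (½)*(-4))² = (-35 - 2)² = (-37)² = 1369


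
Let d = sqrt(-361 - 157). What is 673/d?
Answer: -673*I*sqrt(518)/518 ≈ -29.57*I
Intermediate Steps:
d = I*sqrt(518) (d = sqrt(-518) = I*sqrt(518) ≈ 22.76*I)
673/d = 673/((I*sqrt(518))) = 673*(-I*sqrt(518)/518) = -673*I*sqrt(518)/518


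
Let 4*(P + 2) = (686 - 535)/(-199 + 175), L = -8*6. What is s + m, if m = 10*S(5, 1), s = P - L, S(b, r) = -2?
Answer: 2345/96 ≈ 24.427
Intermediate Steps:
L = -48
P = -343/96 (P = -2 + ((686 - 535)/(-199 + 175))/4 = -2 + (151/(-24))/4 = -2 + (151*(-1/24))/4 = -2 + (1/4)*(-151/24) = -2 - 151/96 = -343/96 ≈ -3.5729)
s = 4265/96 (s = -343/96 - 1*(-48) = -343/96 + 48 = 4265/96 ≈ 44.427)
m = -20 (m = 10*(-2) = -20)
s + m = 4265/96 - 20 = 2345/96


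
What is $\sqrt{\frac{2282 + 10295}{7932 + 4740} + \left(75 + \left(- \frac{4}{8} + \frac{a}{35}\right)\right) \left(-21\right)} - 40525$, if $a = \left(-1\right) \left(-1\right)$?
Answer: $-40525 + \frac{i \sqrt{10901203610}}{2640} \approx -40525.0 + 39.549 i$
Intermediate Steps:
$a = 1$
$\sqrt{\frac{2282 + 10295}{7932 + 4740} + \left(75 + \left(- \frac{4}{8} + \frac{a}{35}\right)\right) \left(-21\right)} - 40525 = \sqrt{\frac{2282 + 10295}{7932 + 4740} + \left(75 + \left(- \frac{4}{8} + 1 \cdot \frac{1}{35}\right)\right) \left(-21\right)} - 40525 = \sqrt{\frac{12577}{12672} + \left(75 + \left(\left(-4\right) \frac{1}{8} + 1 \cdot \frac{1}{35}\right)\right) \left(-21\right)} - 40525 = \sqrt{12577 \cdot \frac{1}{12672} + \left(75 + \left(- \frac{1}{2} + \frac{1}{35}\right)\right) \left(-21\right)} - 40525 = \sqrt{\frac{12577}{12672} + \left(75 - \frac{33}{70}\right) \left(-21\right)} - 40525 = \sqrt{\frac{12577}{12672} + \frac{5217}{70} \left(-21\right)} - 40525 = \sqrt{\frac{12577}{12672} - \frac{15651}{10}} - 40525 = \sqrt{- \frac{99101851}{63360}} - 40525 = \frac{i \sqrt{10901203610}}{2640} - 40525 = -40525 + \frac{i \sqrt{10901203610}}{2640}$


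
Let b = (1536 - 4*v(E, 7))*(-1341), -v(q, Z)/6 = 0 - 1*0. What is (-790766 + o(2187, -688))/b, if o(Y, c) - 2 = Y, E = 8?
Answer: 262859/686592 ≈ 0.38285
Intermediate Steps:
v(q, Z) = 0 (v(q, Z) = -6*(0 - 1*0) = -6*(0 + 0) = -6*0 = 0)
o(Y, c) = 2 + Y
b = -2059776 (b = (1536 - 4*0)*(-1341) = (1536 + 0)*(-1341) = 1536*(-1341) = -2059776)
(-790766 + o(2187, -688))/b = (-790766 + (2 + 2187))/(-2059776) = (-790766 + 2189)*(-1/2059776) = -788577*(-1/2059776) = 262859/686592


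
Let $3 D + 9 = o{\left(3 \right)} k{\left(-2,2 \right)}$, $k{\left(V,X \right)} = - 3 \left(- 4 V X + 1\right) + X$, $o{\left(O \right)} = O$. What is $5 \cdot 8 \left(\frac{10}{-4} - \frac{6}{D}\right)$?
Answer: $- \frac{1240}{13} \approx -95.385$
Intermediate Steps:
$k{\left(V,X \right)} = -3 + X + 12 V X$ ($k{\left(V,X \right)} = - 3 \left(- 4 V X + 1\right) + X = - 3 \left(1 - 4 V X\right) + X = \left(-3 + 12 V X\right) + X = -3 + X + 12 V X$)
$D = -52$ ($D = -3 + \frac{3 \left(-3 + 2 + 12 \left(-2\right) 2\right)}{3} = -3 + \frac{3 \left(-3 + 2 - 48\right)}{3} = -3 + \frac{3 \left(-49\right)}{3} = -3 + \frac{1}{3} \left(-147\right) = -3 - 49 = -52$)
$5 \cdot 8 \left(\frac{10}{-4} - \frac{6}{D}\right) = 5 \cdot 8 \left(\frac{10}{-4} - \frac{6}{-52}\right) = 40 \left(10 \left(- \frac{1}{4}\right) - - \frac{3}{26}\right) = 40 \left(- \frac{5}{2} + \frac{3}{26}\right) = 40 \left(- \frac{31}{13}\right) = - \frac{1240}{13}$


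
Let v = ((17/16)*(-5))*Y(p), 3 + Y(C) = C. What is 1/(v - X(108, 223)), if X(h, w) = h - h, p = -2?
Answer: 16/425 ≈ 0.037647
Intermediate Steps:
Y(C) = -3 + C
X(h, w) = 0
v = 425/16 (v = ((17/16)*(-5))*(-3 - 2) = ((17*(1/16))*(-5))*(-5) = ((17/16)*(-5))*(-5) = -85/16*(-5) = 425/16 ≈ 26.563)
1/(v - X(108, 223)) = 1/(425/16 - 1*0) = 1/(425/16 + 0) = 1/(425/16) = 16/425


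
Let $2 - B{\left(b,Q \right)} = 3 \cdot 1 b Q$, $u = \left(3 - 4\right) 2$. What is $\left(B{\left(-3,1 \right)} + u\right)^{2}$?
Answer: $81$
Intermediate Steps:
$u = -2$ ($u = \left(-1\right) 2 = -2$)
$B{\left(b,Q \right)} = 2 - 3 Q b$ ($B{\left(b,Q \right)} = 2 - 3 \cdot 1 b Q = 2 - 3 b Q = 2 - 3 Q b$)
$\left(B{\left(-3,1 \right)} + u\right)^{2} = \left(\left(2 - 3 \left(-3\right)\right) - 2\right)^{2} = \left(\left(2 + 9\right) - 2\right)^{2} = \left(11 - 2\right)^{2} = 9^{2} = 81$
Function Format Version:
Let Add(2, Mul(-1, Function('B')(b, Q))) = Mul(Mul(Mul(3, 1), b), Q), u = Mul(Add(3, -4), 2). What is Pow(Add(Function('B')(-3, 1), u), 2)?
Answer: 81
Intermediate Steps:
u = -2 (u = Mul(-1, 2) = -2)
Function('B')(b, Q) = Add(2, Mul(-3, Q, b)) (Function('B')(b, Q) = Add(2, Mul(-1, Mul(Mul(Mul(3, 1), b), Q))) = Add(2, Mul(-1, Mul(Mul(3, b), Q))) = Add(2, Mul(-1, Mul(3, Q, b))) = Add(2, Mul(-3, Q, b)))
Pow(Add(Function('B')(-3, 1), u), 2) = Pow(Add(Add(2, Mul(-3, 1, -3)), -2), 2) = Pow(Add(Add(2, 9), -2), 2) = Pow(Add(11, -2), 2) = Pow(9, 2) = 81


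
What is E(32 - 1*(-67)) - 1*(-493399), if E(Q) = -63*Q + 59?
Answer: 487221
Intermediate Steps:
E(Q) = 59 - 63*Q
E(32 - 1*(-67)) - 1*(-493399) = (59 - 63*(32 - 1*(-67))) - 1*(-493399) = (59 - 63*(32 + 67)) + 493399 = (59 - 63*99) + 493399 = (59 - 6237) + 493399 = -6178 + 493399 = 487221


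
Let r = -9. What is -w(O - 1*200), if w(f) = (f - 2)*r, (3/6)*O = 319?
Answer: 3924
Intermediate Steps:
O = 638 (O = 2*319 = 638)
w(f) = 18 - 9*f (w(f) = (f - 2)*(-9) = (-2 + f)*(-9) = 18 - 9*f)
-w(O - 1*200) = -(18 - 9*(638 - 1*200)) = -(18 - 9*(638 - 200)) = -(18 - 9*438) = -(18 - 3942) = -1*(-3924) = 3924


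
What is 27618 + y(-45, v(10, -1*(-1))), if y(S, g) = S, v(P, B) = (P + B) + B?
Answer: 27573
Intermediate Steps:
v(P, B) = P + 2*B (v(P, B) = (B + P) + B = P + 2*B)
27618 + y(-45, v(10, -1*(-1))) = 27618 - 45 = 27573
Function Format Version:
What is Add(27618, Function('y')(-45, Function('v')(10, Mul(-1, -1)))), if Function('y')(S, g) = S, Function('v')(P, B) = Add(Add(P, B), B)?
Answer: 27573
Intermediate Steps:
Function('v')(P, B) = Add(P, Mul(2, B)) (Function('v')(P, B) = Add(Add(B, P), B) = Add(P, Mul(2, B)))
Add(27618, Function('y')(-45, Function('v')(10, Mul(-1, -1)))) = Add(27618, -45) = 27573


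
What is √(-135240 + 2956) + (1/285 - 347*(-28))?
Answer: 2769061/285 + 2*I*√33071 ≈ 9716.0 + 363.71*I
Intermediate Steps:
√(-135240 + 2956) + (1/285 - 347*(-28)) = √(-132284) + (1/285 + 9716) = 2*I*√33071 + 2769061/285 = 2769061/285 + 2*I*√33071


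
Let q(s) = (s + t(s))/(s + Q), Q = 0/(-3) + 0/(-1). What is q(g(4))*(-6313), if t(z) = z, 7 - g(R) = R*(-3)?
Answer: -12626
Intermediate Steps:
g(R) = 7 + 3*R (g(R) = 7 - R*(-3) = 7 - (-3)*R = 7 + 3*R)
Q = 0 (Q = 0*(-⅓) + 0*(-1) = 0 + 0 = 0)
q(s) = 2 (q(s) = (s + s)/(s + 0) = (2*s)/s = 2)
q(g(4))*(-6313) = 2*(-6313) = -12626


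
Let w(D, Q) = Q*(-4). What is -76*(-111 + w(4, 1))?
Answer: 8740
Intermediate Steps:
w(D, Q) = -4*Q
-76*(-111 + w(4, 1)) = -76*(-111 - 4*1) = -76*(-111 - 4) = -76*(-115) = 8740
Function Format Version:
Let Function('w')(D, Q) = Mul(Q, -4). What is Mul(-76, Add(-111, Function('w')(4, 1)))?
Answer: 8740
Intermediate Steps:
Function('w')(D, Q) = Mul(-4, Q)
Mul(-76, Add(-111, Function('w')(4, 1))) = Mul(-76, Add(-111, Mul(-4, 1))) = Mul(-76, Add(-111, -4)) = Mul(-76, -115) = 8740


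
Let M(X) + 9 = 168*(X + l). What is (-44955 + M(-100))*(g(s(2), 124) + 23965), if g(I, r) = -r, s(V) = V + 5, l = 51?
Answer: -1268245836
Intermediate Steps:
s(V) = 5 + V
M(X) = 8559 + 168*X (M(X) = -9 + 168*(X + 51) = -9 + 168*(51 + X) = -9 + (8568 + 168*X) = 8559 + 168*X)
(-44955 + M(-100))*(g(s(2), 124) + 23965) = (-44955 + (8559 + 168*(-100)))*(-1*124 + 23965) = (-44955 + (8559 - 16800))*(-124 + 23965) = (-44955 - 8241)*23841 = -53196*23841 = -1268245836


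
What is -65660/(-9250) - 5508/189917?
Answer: 1241900122/175673225 ≈ 7.0694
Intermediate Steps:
-65660/(-9250) - 5508/189917 = -65660*(-1/9250) - 5508*1/189917 = 6566/925 - 5508/189917 = 1241900122/175673225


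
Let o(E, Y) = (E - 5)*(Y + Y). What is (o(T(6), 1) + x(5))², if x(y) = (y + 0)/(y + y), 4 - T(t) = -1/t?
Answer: 49/36 ≈ 1.3611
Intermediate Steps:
T(t) = 4 + 1/t (T(t) = 4 - (-1)/t = 4 + 1/t)
x(y) = ½ (x(y) = y/((2*y)) = y*(1/(2*y)) = ½)
o(E, Y) = 2*Y*(-5 + E) (o(E, Y) = (-5 + E)*(2*Y) = 2*Y*(-5 + E))
(o(T(6), 1) + x(5))² = (2*1*(-5 + (4 + 1/6)) + ½)² = (2*1*(-5 + (4 + ⅙)) + ½)² = (2*1*(-5 + 25/6) + ½)² = (2*1*(-⅚) + ½)² = (-5/3 + ½)² = (-7/6)² = 49/36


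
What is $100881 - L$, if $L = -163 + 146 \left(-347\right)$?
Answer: $151706$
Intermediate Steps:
$L = -50825$ ($L = -163 - 50662 = -50825$)
$100881 - L = 100881 - -50825 = 100881 + 50825 = 151706$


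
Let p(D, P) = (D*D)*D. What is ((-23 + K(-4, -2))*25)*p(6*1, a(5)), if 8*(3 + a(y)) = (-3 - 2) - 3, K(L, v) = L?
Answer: -145800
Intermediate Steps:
a(y) = -4 (a(y) = -3 + ((-3 - 2) - 3)/8 = -3 + (-5 - 3)/8 = -3 + (⅛)*(-8) = -3 - 1 = -4)
p(D, P) = D³ (p(D, P) = D²*D = D³)
((-23 + K(-4, -2))*25)*p(6*1, a(5)) = ((-23 - 4)*25)*(6*1)³ = -27*25*6³ = -675*216 = -145800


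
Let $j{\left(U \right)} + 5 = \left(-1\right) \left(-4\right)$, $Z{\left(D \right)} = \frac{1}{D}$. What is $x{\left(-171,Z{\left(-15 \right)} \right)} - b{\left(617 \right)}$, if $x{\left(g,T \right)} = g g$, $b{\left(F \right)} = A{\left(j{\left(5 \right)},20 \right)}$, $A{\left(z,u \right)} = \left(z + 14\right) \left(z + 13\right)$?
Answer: $29085$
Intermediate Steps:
$j{\left(U \right)} = -1$ ($j{\left(U \right)} = -5 - -4 = -5 + 4 = -1$)
$A{\left(z,u \right)} = \left(13 + z\right) \left(14 + z\right)$ ($A{\left(z,u \right)} = \left(14 + z\right) \left(13 + z\right) = \left(13 + z\right) \left(14 + z\right)$)
$b{\left(F \right)} = 156$ ($b{\left(F \right)} = 182 + \left(-1\right)^{2} + 27 \left(-1\right) = 182 + 1 - 27 = 156$)
$x{\left(g,T \right)} = g^{2}$
$x{\left(-171,Z{\left(-15 \right)} \right)} - b{\left(617 \right)} = \left(-171\right)^{2} - 156 = 29241 - 156 = 29085$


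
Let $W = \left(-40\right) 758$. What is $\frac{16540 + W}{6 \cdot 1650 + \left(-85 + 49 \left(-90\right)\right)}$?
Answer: $- \frac{2756}{1081} \approx -2.5495$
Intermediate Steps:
$W = -30320$
$\frac{16540 + W}{6 \cdot 1650 + \left(-85 + 49 \left(-90\right)\right)} = \frac{16540 - 30320}{6 \cdot 1650 + \left(-85 + 49 \left(-90\right)\right)} = - \frac{13780}{9900 - 4495} = - \frac{13780}{5405} = \left(-13780\right) \frac{1}{5405} = - \frac{2756}{1081}$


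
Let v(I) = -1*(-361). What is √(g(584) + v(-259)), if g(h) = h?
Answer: 3*√105 ≈ 30.741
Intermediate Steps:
v(I) = 361
√(g(584) + v(-259)) = √(584 + 361) = √945 = 3*√105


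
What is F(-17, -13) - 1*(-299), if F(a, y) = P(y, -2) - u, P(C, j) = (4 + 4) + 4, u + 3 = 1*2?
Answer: 312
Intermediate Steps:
u = -1 (u = -3 + 1*2 = -3 + 2 = -1)
P(C, j) = 12 (P(C, j) = 8 + 4 = 12)
F(a, y) = 13 (F(a, y) = 12 - 1*(-1) = 12 + 1 = 13)
F(-17, -13) - 1*(-299) = 13 - 1*(-299) = 13 + 299 = 312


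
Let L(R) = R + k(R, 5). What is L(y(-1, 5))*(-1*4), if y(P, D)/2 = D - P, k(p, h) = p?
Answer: -96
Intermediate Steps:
y(P, D) = -2*P + 2*D (y(P, D) = 2*(D - P) = -2*P + 2*D)
L(R) = 2*R (L(R) = R + R = 2*R)
L(y(-1, 5))*(-1*4) = (2*(-2*(-1) + 2*5))*(-1*4) = (2*(2 + 10))*(-4) = (2*12)*(-4) = 24*(-4) = -96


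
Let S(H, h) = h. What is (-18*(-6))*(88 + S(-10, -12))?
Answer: 8208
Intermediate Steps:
(-18*(-6))*(88 + S(-10, -12)) = (-18*(-6))*(88 - 12) = 108*76 = 8208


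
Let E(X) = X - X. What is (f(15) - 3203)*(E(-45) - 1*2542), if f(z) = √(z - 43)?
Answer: 8142026 - 5084*I*√7 ≈ 8.142e+6 - 13451.0*I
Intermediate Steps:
E(X) = 0
f(z) = √(-43 + z)
(f(15) - 3203)*(E(-45) - 1*2542) = (√(-43 + 15) - 3203)*(0 - 1*2542) = (√(-28) - 3203)*(0 - 2542) = (2*I*√7 - 3203)*(-2542) = (-3203 + 2*I*√7)*(-2542) = 8142026 - 5084*I*√7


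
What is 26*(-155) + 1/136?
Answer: -548079/136 ≈ -4030.0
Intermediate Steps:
26*(-155) + 1/136 = -4030 + 1/136 = -548079/136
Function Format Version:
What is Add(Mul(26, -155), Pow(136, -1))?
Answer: Rational(-548079, 136) ≈ -4030.0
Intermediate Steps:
Add(Mul(26, -155), Pow(136, -1)) = Add(-4030, Rational(1, 136)) = Rational(-548079, 136)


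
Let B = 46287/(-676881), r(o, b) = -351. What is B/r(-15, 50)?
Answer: 5143/26398359 ≈ 0.00019482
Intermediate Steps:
B = -5143/75209 (B = 46287*(-1/676881) = -5143/75209 ≈ -0.068383)
B/r(-15, 50) = -5143/75209/(-351) = -5143/75209*(-1/351) = 5143/26398359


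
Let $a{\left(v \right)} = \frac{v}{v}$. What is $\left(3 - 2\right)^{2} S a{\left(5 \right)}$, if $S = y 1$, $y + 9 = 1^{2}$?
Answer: $-8$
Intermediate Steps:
$y = -8$ ($y = -9 + 1^{2} = -9 + 1 = -8$)
$a{\left(v \right)} = 1$
$S = -8$ ($S = \left(-8\right) 1 = -8$)
$\left(3 - 2\right)^{2} S a{\left(5 \right)} = \left(3 - 2\right)^{2} \left(-8\right) 1 = 1^{2} \left(-8\right) 1 = 1 \left(-8\right) 1 = \left(-8\right) 1 = -8$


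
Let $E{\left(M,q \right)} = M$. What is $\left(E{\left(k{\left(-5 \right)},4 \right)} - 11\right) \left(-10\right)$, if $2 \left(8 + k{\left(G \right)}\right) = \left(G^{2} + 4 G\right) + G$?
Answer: $190$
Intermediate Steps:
$k{\left(G \right)} = -8 + \frac{G^{2}}{2} + \frac{5 G}{2}$ ($k{\left(G \right)} = -8 + \frac{\left(G^{2} + 4 G\right) + G}{2} = -8 + \frac{G^{2} + 5 G}{2} = -8 + \left(\frac{G^{2}}{2} + \frac{5 G}{2}\right) = -8 + \frac{G^{2}}{2} + \frac{5 G}{2}$)
$\left(E{\left(k{\left(-5 \right)},4 \right)} - 11\right) \left(-10\right) = \left(\left(-8 + \frac{\left(-5\right)^{2}}{2} + \frac{5}{2} \left(-5\right)\right) - 11\right) \left(-10\right) = \left(\left(-8 + \frac{1}{2} \cdot 25 - \frac{25}{2}\right) - 11\right) \left(-10\right) = \left(\left(-8 + \frac{25}{2} - \frac{25}{2}\right) - 11\right) \left(-10\right) = \left(-8 - 11\right) \left(-10\right) = \left(-19\right) \left(-10\right) = 190$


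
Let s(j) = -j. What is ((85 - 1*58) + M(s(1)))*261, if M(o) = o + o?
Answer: 6525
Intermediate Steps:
M(o) = 2*o
((85 - 1*58) + M(s(1)))*261 = ((85 - 1*58) + 2*(-1*1))*261 = ((85 - 58) + 2*(-1))*261 = (27 - 2)*261 = 25*261 = 6525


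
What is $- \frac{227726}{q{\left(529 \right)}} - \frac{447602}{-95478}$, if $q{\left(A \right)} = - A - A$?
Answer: $\frac{5554096486}{25253931} \approx 219.93$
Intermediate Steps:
$q{\left(A \right)} = - 2 A$
$- \frac{227726}{q{\left(529 \right)}} - \frac{447602}{-95478} = - \frac{227726}{\left(-2\right) 529} - \frac{447602}{-95478} = - \frac{227726}{-1058} - - \frac{223801}{47739} = \left(-227726\right) \left(- \frac{1}{1058}\right) + \frac{223801}{47739} = \frac{113863}{529} + \frac{223801}{47739} = \frac{5554096486}{25253931}$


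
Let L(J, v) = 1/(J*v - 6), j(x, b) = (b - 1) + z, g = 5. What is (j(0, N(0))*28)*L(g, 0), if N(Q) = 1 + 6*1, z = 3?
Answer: -42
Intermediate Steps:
N(Q) = 7 (N(Q) = 1 + 6 = 7)
j(x, b) = 2 + b (j(x, b) = (b - 1) + 3 = (-1 + b) + 3 = 2 + b)
L(J, v) = 1/(-6 + J*v)
(j(0, N(0))*28)*L(g, 0) = ((2 + 7)*28)/(-6 + 5*0) = (9*28)/(-6 + 0) = 252/(-6) = 252*(-⅙) = -42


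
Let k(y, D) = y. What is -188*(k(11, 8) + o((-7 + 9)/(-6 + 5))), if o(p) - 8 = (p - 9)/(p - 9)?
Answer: -3760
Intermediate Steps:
o(p) = 9 (o(p) = 8 + (p - 9)/(p - 9) = 8 + (-9 + p)/(-9 + p) = 8 + 1 = 9)
-188*(k(11, 8) + o((-7 + 9)/(-6 + 5))) = -188*(11 + 9) = -188*20 = -3760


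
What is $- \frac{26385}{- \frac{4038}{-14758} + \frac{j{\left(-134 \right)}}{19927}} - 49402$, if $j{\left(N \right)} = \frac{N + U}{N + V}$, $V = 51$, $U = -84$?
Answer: $- \frac{487061809990417}{3340915501} \approx -1.4579 \cdot 10^{5}$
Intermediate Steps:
$j{\left(N \right)} = \frac{-84 + N}{51 + N}$ ($j{\left(N \right)} = \frac{N - 84}{N + 51} = \frac{-84 + N}{51 + N}$)
$- \frac{26385}{- \frac{4038}{-14758} + \frac{j{\left(-134 \right)}}{19927}} - 49402 = - \frac{26385}{- \frac{4038}{-14758} + \frac{\frac{1}{51 - 134} \left(-84 - 134\right)}{19927}} - 49402 = - \frac{26385}{\left(-4038\right) \left(- \frac{1}{14758}\right) + \frac{1}{-83} \left(-218\right) \frac{1}{19927}} - 49402 = - \frac{26385}{\frac{2019}{7379} + \left(- \frac{1}{83}\right) \left(-218\right) \frac{1}{19927}} - 49402 = - \frac{26385}{\frac{2019}{7379} + \frac{218}{83} \cdot \frac{1}{19927}} - 49402 = - \frac{26385}{\frac{2019}{7379} + \frac{218}{1653941}} - 49402 = - \frac{26385}{\frac{3340915501}{12204430639}} - 49402 = \left(-26385\right) \frac{12204430639}{3340915501} - 49402 = - \frac{322013902410015}{3340915501} - 49402 = - \frac{487061809990417}{3340915501}$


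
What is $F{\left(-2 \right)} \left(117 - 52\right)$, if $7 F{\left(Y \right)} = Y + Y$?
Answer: $- \frac{260}{7} \approx -37.143$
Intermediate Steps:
$F{\left(Y \right)} = \frac{2 Y}{7}$ ($F{\left(Y \right)} = \frac{Y + Y}{7} = \frac{2 Y}{7}$)
$F{\left(-2 \right)} \left(117 - 52\right) = \frac{2}{7} \left(-2\right) \left(117 - 52\right) = \left(- \frac{4}{7}\right) 65 = - \frac{260}{7}$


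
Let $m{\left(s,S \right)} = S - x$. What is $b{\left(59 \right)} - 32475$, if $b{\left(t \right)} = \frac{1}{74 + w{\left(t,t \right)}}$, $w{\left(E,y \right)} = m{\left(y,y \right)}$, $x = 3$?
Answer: $- \frac{4221749}{130} \approx -32475.0$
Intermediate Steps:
$m{\left(s,S \right)} = -3 + S$ ($m{\left(s,S \right)} = S - 3 = -3 + S$)
$w{\left(E,y \right)} = -3 + y$
$b{\left(t \right)} = \frac{1}{71 + t}$ ($b{\left(t \right)} = \frac{1}{74 + \left(-3 + t\right)} = \frac{1}{71 + t}$)
$b{\left(59 \right)} - 32475 = \frac{1}{71 + 59} - 32475 = \frac{1}{130} - 32475 = - \frac{4221749}{130}$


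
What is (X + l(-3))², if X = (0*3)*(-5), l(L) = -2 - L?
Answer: 1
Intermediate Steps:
X = 0 (X = 0*(-5) = 0)
(X + l(-3))² = (0 + (-2 - 1*(-3)))² = (0 + (-2 + 3))² = (0 + 1)² = 1² = 1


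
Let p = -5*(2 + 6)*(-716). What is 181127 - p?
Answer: 152487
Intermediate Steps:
p = 28640 (p = -5*8*(-716) = -40*(-716) = 28640)
181127 - p = 181127 - 1*28640 = 181127 - 28640 = 152487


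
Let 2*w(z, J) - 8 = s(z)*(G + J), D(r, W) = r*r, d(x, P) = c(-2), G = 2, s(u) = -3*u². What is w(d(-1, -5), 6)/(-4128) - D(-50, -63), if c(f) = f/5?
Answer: -64500013/25800 ≈ -2500.0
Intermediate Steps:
c(f) = f/5 (c(f) = f*(⅕) = f/5)
d(x, P) = -⅖ (d(x, P) = (⅕)*(-2) = -⅖)
D(r, W) = r²
w(z, J) = 4 - 3*z²*(2 + J)/2 (w(z, J) = 4 + ((-3*z²)*(2 + J))/2 = 4 + (-3*z²*(2 + J))/2 = 4 - 3*z²*(2 + J)/2)
w(d(-1, -5), 6)/(-4128) - D(-50, -63) = (4 - 3*(-⅖)² - 3/2*6*(-⅖)²)/(-4128) - 1*(-50)² = (4 - 3*4/25 - 3/2*6*4/25)*(-1/4128) - 1*2500 = (4 - 12/25 - 36/25)*(-1/4128) - 2500 = (52/25)*(-1/4128) - 2500 = -13/25800 - 2500 = -64500013/25800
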